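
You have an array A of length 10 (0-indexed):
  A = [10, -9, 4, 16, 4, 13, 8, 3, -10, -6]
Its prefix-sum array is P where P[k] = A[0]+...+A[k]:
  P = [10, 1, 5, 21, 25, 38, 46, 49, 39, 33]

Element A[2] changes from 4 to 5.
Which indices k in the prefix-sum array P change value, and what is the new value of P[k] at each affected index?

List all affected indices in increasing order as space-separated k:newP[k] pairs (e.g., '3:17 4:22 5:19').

P[k] = A[0] + ... + A[k]
P[k] includes A[2] iff k >= 2
Affected indices: 2, 3, ..., 9; delta = 1
  P[2]: 5 + 1 = 6
  P[3]: 21 + 1 = 22
  P[4]: 25 + 1 = 26
  P[5]: 38 + 1 = 39
  P[6]: 46 + 1 = 47
  P[7]: 49 + 1 = 50
  P[8]: 39 + 1 = 40
  P[9]: 33 + 1 = 34

Answer: 2:6 3:22 4:26 5:39 6:47 7:50 8:40 9:34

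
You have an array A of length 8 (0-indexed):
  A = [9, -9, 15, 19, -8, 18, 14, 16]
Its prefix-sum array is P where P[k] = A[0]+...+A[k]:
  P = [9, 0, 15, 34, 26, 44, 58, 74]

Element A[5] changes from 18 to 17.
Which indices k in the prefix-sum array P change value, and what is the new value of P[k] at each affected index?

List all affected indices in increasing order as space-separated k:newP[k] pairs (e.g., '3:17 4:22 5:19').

Answer: 5:43 6:57 7:73

Derivation:
P[k] = A[0] + ... + A[k]
P[k] includes A[5] iff k >= 5
Affected indices: 5, 6, ..., 7; delta = -1
  P[5]: 44 + -1 = 43
  P[6]: 58 + -1 = 57
  P[7]: 74 + -1 = 73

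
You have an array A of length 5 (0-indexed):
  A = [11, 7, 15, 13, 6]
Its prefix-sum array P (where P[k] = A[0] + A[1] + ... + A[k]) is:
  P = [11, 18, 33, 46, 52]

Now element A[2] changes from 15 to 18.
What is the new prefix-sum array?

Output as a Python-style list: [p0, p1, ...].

Answer: [11, 18, 36, 49, 55]

Derivation:
Change: A[2] 15 -> 18, delta = 3
P[k] for k < 2: unchanged (A[2] not included)
P[k] for k >= 2: shift by delta = 3
  P[0] = 11 + 0 = 11
  P[1] = 18 + 0 = 18
  P[2] = 33 + 3 = 36
  P[3] = 46 + 3 = 49
  P[4] = 52 + 3 = 55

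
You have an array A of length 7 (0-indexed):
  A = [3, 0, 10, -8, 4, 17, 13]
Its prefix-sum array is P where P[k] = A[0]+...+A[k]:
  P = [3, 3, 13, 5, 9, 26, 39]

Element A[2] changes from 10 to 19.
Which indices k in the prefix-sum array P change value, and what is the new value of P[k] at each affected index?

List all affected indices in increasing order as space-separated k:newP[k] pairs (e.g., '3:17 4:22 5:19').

P[k] = A[0] + ... + A[k]
P[k] includes A[2] iff k >= 2
Affected indices: 2, 3, ..., 6; delta = 9
  P[2]: 13 + 9 = 22
  P[3]: 5 + 9 = 14
  P[4]: 9 + 9 = 18
  P[5]: 26 + 9 = 35
  P[6]: 39 + 9 = 48

Answer: 2:22 3:14 4:18 5:35 6:48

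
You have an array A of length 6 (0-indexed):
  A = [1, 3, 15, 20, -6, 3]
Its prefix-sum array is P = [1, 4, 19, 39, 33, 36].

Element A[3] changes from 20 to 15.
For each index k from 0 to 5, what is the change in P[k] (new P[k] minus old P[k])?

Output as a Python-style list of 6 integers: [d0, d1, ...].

Element change: A[3] 20 -> 15, delta = -5
For k < 3: P[k] unchanged, delta_P[k] = 0
For k >= 3: P[k] shifts by exactly -5
Delta array: [0, 0, 0, -5, -5, -5]

Answer: [0, 0, 0, -5, -5, -5]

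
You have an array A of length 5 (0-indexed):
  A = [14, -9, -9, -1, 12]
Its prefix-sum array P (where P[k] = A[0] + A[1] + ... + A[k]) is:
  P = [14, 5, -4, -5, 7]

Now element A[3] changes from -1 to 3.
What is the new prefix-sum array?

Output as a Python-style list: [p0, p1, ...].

Change: A[3] -1 -> 3, delta = 4
P[k] for k < 3: unchanged (A[3] not included)
P[k] for k >= 3: shift by delta = 4
  P[0] = 14 + 0 = 14
  P[1] = 5 + 0 = 5
  P[2] = -4 + 0 = -4
  P[3] = -5 + 4 = -1
  P[4] = 7 + 4 = 11

Answer: [14, 5, -4, -1, 11]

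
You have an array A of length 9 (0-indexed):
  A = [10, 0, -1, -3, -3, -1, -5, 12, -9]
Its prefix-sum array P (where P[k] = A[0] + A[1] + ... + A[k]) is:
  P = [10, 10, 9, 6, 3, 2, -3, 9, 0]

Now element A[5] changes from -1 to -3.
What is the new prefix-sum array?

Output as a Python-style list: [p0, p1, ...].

Answer: [10, 10, 9, 6, 3, 0, -5, 7, -2]

Derivation:
Change: A[5] -1 -> -3, delta = -2
P[k] for k < 5: unchanged (A[5] not included)
P[k] for k >= 5: shift by delta = -2
  P[0] = 10 + 0 = 10
  P[1] = 10 + 0 = 10
  P[2] = 9 + 0 = 9
  P[3] = 6 + 0 = 6
  P[4] = 3 + 0 = 3
  P[5] = 2 + -2 = 0
  P[6] = -3 + -2 = -5
  P[7] = 9 + -2 = 7
  P[8] = 0 + -2 = -2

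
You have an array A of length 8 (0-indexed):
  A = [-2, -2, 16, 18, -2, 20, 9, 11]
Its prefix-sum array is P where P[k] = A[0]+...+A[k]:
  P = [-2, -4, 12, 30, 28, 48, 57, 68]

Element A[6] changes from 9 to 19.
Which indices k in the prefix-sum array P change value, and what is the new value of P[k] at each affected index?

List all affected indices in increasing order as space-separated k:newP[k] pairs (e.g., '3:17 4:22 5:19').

Answer: 6:67 7:78

Derivation:
P[k] = A[0] + ... + A[k]
P[k] includes A[6] iff k >= 6
Affected indices: 6, 7, ..., 7; delta = 10
  P[6]: 57 + 10 = 67
  P[7]: 68 + 10 = 78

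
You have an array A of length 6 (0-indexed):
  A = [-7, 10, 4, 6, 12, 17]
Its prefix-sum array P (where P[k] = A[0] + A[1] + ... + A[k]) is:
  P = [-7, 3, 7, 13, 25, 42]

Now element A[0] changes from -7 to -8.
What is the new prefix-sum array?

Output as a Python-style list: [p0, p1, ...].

Answer: [-8, 2, 6, 12, 24, 41]

Derivation:
Change: A[0] -7 -> -8, delta = -1
P[k] for k < 0: unchanged (A[0] not included)
P[k] for k >= 0: shift by delta = -1
  P[0] = -7 + -1 = -8
  P[1] = 3 + -1 = 2
  P[2] = 7 + -1 = 6
  P[3] = 13 + -1 = 12
  P[4] = 25 + -1 = 24
  P[5] = 42 + -1 = 41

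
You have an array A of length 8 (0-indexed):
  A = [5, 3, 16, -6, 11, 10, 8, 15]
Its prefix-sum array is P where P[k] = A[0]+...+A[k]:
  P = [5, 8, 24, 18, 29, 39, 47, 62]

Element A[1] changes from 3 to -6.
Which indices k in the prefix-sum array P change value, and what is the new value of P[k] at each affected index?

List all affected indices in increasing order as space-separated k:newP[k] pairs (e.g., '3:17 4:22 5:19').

P[k] = A[0] + ... + A[k]
P[k] includes A[1] iff k >= 1
Affected indices: 1, 2, ..., 7; delta = -9
  P[1]: 8 + -9 = -1
  P[2]: 24 + -9 = 15
  P[3]: 18 + -9 = 9
  P[4]: 29 + -9 = 20
  P[5]: 39 + -9 = 30
  P[6]: 47 + -9 = 38
  P[7]: 62 + -9 = 53

Answer: 1:-1 2:15 3:9 4:20 5:30 6:38 7:53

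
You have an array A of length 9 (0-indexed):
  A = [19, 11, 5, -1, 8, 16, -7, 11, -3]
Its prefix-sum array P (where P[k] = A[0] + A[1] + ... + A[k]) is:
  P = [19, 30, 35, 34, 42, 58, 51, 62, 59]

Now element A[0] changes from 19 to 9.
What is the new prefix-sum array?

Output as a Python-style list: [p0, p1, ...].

Answer: [9, 20, 25, 24, 32, 48, 41, 52, 49]

Derivation:
Change: A[0] 19 -> 9, delta = -10
P[k] for k < 0: unchanged (A[0] not included)
P[k] for k >= 0: shift by delta = -10
  P[0] = 19 + -10 = 9
  P[1] = 30 + -10 = 20
  P[2] = 35 + -10 = 25
  P[3] = 34 + -10 = 24
  P[4] = 42 + -10 = 32
  P[5] = 58 + -10 = 48
  P[6] = 51 + -10 = 41
  P[7] = 62 + -10 = 52
  P[8] = 59 + -10 = 49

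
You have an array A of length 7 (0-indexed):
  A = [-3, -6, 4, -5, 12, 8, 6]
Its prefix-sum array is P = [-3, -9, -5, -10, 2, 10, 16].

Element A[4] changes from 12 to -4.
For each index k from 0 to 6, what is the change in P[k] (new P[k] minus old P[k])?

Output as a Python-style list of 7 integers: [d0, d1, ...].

Element change: A[4] 12 -> -4, delta = -16
For k < 4: P[k] unchanged, delta_P[k] = 0
For k >= 4: P[k] shifts by exactly -16
Delta array: [0, 0, 0, 0, -16, -16, -16]

Answer: [0, 0, 0, 0, -16, -16, -16]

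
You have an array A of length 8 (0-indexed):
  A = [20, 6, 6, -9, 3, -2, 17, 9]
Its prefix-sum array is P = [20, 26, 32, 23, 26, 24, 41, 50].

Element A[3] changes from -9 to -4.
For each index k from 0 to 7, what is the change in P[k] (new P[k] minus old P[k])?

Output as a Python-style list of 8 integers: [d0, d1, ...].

Element change: A[3] -9 -> -4, delta = 5
For k < 3: P[k] unchanged, delta_P[k] = 0
For k >= 3: P[k] shifts by exactly 5
Delta array: [0, 0, 0, 5, 5, 5, 5, 5]

Answer: [0, 0, 0, 5, 5, 5, 5, 5]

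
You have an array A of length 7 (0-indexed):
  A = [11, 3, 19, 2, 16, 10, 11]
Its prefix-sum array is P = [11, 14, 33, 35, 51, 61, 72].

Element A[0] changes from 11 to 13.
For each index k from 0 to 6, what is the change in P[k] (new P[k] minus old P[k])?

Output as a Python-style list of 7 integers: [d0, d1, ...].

Answer: [2, 2, 2, 2, 2, 2, 2]

Derivation:
Element change: A[0] 11 -> 13, delta = 2
For k < 0: P[k] unchanged, delta_P[k] = 0
For k >= 0: P[k] shifts by exactly 2
Delta array: [2, 2, 2, 2, 2, 2, 2]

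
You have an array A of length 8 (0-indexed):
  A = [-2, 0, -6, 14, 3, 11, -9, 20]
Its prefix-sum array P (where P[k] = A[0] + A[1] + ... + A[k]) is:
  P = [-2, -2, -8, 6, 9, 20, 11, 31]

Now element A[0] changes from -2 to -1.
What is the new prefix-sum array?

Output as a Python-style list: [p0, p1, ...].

Change: A[0] -2 -> -1, delta = 1
P[k] for k < 0: unchanged (A[0] not included)
P[k] for k >= 0: shift by delta = 1
  P[0] = -2 + 1 = -1
  P[1] = -2 + 1 = -1
  P[2] = -8 + 1 = -7
  P[3] = 6 + 1 = 7
  P[4] = 9 + 1 = 10
  P[5] = 20 + 1 = 21
  P[6] = 11 + 1 = 12
  P[7] = 31 + 1 = 32

Answer: [-1, -1, -7, 7, 10, 21, 12, 32]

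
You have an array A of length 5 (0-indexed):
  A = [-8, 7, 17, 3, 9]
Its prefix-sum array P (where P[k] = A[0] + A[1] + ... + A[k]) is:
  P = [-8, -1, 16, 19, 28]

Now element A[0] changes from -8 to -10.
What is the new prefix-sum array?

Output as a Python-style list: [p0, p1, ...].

Change: A[0] -8 -> -10, delta = -2
P[k] for k < 0: unchanged (A[0] not included)
P[k] for k >= 0: shift by delta = -2
  P[0] = -8 + -2 = -10
  P[1] = -1 + -2 = -3
  P[2] = 16 + -2 = 14
  P[3] = 19 + -2 = 17
  P[4] = 28 + -2 = 26

Answer: [-10, -3, 14, 17, 26]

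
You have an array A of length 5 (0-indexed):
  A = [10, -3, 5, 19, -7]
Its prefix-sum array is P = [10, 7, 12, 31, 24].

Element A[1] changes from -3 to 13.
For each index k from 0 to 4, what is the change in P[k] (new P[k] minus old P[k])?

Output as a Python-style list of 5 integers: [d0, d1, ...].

Answer: [0, 16, 16, 16, 16]

Derivation:
Element change: A[1] -3 -> 13, delta = 16
For k < 1: P[k] unchanged, delta_P[k] = 0
For k >= 1: P[k] shifts by exactly 16
Delta array: [0, 16, 16, 16, 16]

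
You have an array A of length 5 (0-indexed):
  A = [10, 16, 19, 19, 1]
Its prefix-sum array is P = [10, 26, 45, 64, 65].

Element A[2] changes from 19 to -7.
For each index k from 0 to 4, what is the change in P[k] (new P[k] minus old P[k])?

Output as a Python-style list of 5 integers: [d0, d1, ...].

Element change: A[2] 19 -> -7, delta = -26
For k < 2: P[k] unchanged, delta_P[k] = 0
For k >= 2: P[k] shifts by exactly -26
Delta array: [0, 0, -26, -26, -26]

Answer: [0, 0, -26, -26, -26]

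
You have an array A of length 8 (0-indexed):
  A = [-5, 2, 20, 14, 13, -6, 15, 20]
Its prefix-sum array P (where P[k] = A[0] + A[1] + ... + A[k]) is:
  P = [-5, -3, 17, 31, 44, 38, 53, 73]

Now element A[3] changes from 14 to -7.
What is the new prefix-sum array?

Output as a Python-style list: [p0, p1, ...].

Answer: [-5, -3, 17, 10, 23, 17, 32, 52]

Derivation:
Change: A[3] 14 -> -7, delta = -21
P[k] for k < 3: unchanged (A[3] not included)
P[k] for k >= 3: shift by delta = -21
  P[0] = -5 + 0 = -5
  P[1] = -3 + 0 = -3
  P[2] = 17 + 0 = 17
  P[3] = 31 + -21 = 10
  P[4] = 44 + -21 = 23
  P[5] = 38 + -21 = 17
  P[6] = 53 + -21 = 32
  P[7] = 73 + -21 = 52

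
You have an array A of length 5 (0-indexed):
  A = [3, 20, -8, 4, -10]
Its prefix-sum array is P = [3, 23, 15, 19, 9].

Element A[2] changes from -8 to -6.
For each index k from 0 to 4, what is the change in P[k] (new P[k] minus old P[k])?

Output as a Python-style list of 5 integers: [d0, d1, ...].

Element change: A[2] -8 -> -6, delta = 2
For k < 2: P[k] unchanged, delta_P[k] = 0
For k >= 2: P[k] shifts by exactly 2
Delta array: [0, 0, 2, 2, 2]

Answer: [0, 0, 2, 2, 2]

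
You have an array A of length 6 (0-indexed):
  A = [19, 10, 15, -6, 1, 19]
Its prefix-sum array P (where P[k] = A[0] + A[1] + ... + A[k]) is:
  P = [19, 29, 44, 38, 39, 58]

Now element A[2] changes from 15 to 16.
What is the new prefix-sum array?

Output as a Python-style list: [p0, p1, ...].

Change: A[2] 15 -> 16, delta = 1
P[k] for k < 2: unchanged (A[2] not included)
P[k] for k >= 2: shift by delta = 1
  P[0] = 19 + 0 = 19
  P[1] = 29 + 0 = 29
  P[2] = 44 + 1 = 45
  P[3] = 38 + 1 = 39
  P[4] = 39 + 1 = 40
  P[5] = 58 + 1 = 59

Answer: [19, 29, 45, 39, 40, 59]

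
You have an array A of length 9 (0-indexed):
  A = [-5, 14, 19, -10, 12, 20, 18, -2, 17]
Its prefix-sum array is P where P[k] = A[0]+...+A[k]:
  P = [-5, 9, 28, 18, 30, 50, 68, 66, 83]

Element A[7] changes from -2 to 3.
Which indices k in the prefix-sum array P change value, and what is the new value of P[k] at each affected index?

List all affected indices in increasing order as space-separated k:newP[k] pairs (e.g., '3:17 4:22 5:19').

Answer: 7:71 8:88

Derivation:
P[k] = A[0] + ... + A[k]
P[k] includes A[7] iff k >= 7
Affected indices: 7, 8, ..., 8; delta = 5
  P[7]: 66 + 5 = 71
  P[8]: 83 + 5 = 88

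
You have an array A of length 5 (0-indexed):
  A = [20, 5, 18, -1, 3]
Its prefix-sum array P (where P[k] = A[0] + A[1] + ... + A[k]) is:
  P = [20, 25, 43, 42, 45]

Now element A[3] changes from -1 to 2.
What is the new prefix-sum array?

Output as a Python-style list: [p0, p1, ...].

Answer: [20, 25, 43, 45, 48]

Derivation:
Change: A[3] -1 -> 2, delta = 3
P[k] for k < 3: unchanged (A[3] not included)
P[k] for k >= 3: shift by delta = 3
  P[0] = 20 + 0 = 20
  P[1] = 25 + 0 = 25
  P[2] = 43 + 0 = 43
  P[3] = 42 + 3 = 45
  P[4] = 45 + 3 = 48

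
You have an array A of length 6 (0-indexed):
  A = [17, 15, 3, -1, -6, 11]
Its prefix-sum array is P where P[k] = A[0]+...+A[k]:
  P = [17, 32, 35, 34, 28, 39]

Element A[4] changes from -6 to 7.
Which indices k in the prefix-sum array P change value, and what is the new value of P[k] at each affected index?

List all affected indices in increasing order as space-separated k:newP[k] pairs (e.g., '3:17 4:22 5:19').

Answer: 4:41 5:52

Derivation:
P[k] = A[0] + ... + A[k]
P[k] includes A[4] iff k >= 4
Affected indices: 4, 5, ..., 5; delta = 13
  P[4]: 28 + 13 = 41
  P[5]: 39 + 13 = 52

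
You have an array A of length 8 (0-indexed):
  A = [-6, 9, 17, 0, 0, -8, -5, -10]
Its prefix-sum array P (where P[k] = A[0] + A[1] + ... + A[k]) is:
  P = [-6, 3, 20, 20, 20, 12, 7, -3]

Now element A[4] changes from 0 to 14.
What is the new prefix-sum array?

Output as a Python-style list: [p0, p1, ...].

Change: A[4] 0 -> 14, delta = 14
P[k] for k < 4: unchanged (A[4] not included)
P[k] for k >= 4: shift by delta = 14
  P[0] = -6 + 0 = -6
  P[1] = 3 + 0 = 3
  P[2] = 20 + 0 = 20
  P[3] = 20 + 0 = 20
  P[4] = 20 + 14 = 34
  P[5] = 12 + 14 = 26
  P[6] = 7 + 14 = 21
  P[7] = -3 + 14 = 11

Answer: [-6, 3, 20, 20, 34, 26, 21, 11]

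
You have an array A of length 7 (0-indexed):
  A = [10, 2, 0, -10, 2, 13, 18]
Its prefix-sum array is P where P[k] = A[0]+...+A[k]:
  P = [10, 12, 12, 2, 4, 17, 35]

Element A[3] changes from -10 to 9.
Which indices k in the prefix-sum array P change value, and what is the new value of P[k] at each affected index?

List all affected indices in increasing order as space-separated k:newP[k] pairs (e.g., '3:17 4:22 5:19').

P[k] = A[0] + ... + A[k]
P[k] includes A[3] iff k >= 3
Affected indices: 3, 4, ..., 6; delta = 19
  P[3]: 2 + 19 = 21
  P[4]: 4 + 19 = 23
  P[5]: 17 + 19 = 36
  P[6]: 35 + 19 = 54

Answer: 3:21 4:23 5:36 6:54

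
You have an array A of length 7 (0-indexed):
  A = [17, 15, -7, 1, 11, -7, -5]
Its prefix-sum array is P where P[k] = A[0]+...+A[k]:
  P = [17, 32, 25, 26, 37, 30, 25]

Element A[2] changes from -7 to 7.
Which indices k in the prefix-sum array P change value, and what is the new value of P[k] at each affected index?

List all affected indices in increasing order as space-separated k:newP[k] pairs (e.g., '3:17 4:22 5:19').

Answer: 2:39 3:40 4:51 5:44 6:39

Derivation:
P[k] = A[0] + ... + A[k]
P[k] includes A[2] iff k >= 2
Affected indices: 2, 3, ..., 6; delta = 14
  P[2]: 25 + 14 = 39
  P[3]: 26 + 14 = 40
  P[4]: 37 + 14 = 51
  P[5]: 30 + 14 = 44
  P[6]: 25 + 14 = 39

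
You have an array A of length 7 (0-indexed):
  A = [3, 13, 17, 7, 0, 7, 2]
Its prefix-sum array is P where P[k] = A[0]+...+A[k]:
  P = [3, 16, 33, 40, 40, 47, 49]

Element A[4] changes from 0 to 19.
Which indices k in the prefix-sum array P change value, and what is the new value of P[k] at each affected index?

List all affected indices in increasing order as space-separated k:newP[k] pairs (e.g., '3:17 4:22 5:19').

P[k] = A[0] + ... + A[k]
P[k] includes A[4] iff k >= 4
Affected indices: 4, 5, ..., 6; delta = 19
  P[4]: 40 + 19 = 59
  P[5]: 47 + 19 = 66
  P[6]: 49 + 19 = 68

Answer: 4:59 5:66 6:68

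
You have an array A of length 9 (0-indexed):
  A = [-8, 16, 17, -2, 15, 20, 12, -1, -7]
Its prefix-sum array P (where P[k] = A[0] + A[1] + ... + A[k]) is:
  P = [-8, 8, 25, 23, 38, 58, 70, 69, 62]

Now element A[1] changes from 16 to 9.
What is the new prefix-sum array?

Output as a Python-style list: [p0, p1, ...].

Change: A[1] 16 -> 9, delta = -7
P[k] for k < 1: unchanged (A[1] not included)
P[k] for k >= 1: shift by delta = -7
  P[0] = -8 + 0 = -8
  P[1] = 8 + -7 = 1
  P[2] = 25 + -7 = 18
  P[3] = 23 + -7 = 16
  P[4] = 38 + -7 = 31
  P[5] = 58 + -7 = 51
  P[6] = 70 + -7 = 63
  P[7] = 69 + -7 = 62
  P[8] = 62 + -7 = 55

Answer: [-8, 1, 18, 16, 31, 51, 63, 62, 55]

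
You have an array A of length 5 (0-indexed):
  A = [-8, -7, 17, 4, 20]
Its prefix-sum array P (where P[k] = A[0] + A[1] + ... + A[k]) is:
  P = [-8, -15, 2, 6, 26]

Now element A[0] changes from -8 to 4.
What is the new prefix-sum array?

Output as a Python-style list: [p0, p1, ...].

Change: A[0] -8 -> 4, delta = 12
P[k] for k < 0: unchanged (A[0] not included)
P[k] for k >= 0: shift by delta = 12
  P[0] = -8 + 12 = 4
  P[1] = -15 + 12 = -3
  P[2] = 2 + 12 = 14
  P[3] = 6 + 12 = 18
  P[4] = 26 + 12 = 38

Answer: [4, -3, 14, 18, 38]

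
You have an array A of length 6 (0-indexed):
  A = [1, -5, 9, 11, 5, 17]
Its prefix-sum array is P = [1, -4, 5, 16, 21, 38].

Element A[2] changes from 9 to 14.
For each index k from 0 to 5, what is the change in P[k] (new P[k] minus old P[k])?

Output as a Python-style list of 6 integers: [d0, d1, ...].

Answer: [0, 0, 5, 5, 5, 5]

Derivation:
Element change: A[2] 9 -> 14, delta = 5
For k < 2: P[k] unchanged, delta_P[k] = 0
For k >= 2: P[k] shifts by exactly 5
Delta array: [0, 0, 5, 5, 5, 5]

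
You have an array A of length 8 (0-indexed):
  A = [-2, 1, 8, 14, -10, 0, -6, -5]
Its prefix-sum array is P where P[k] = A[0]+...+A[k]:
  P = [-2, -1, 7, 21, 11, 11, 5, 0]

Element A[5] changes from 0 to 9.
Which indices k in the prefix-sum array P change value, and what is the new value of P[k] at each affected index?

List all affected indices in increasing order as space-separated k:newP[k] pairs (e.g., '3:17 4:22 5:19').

Answer: 5:20 6:14 7:9

Derivation:
P[k] = A[0] + ... + A[k]
P[k] includes A[5] iff k >= 5
Affected indices: 5, 6, ..., 7; delta = 9
  P[5]: 11 + 9 = 20
  P[6]: 5 + 9 = 14
  P[7]: 0 + 9 = 9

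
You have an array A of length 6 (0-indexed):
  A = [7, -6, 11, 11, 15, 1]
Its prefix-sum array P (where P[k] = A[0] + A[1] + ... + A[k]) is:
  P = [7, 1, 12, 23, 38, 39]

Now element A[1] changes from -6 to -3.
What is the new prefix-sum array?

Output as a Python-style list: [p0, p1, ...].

Change: A[1] -6 -> -3, delta = 3
P[k] for k < 1: unchanged (A[1] not included)
P[k] for k >= 1: shift by delta = 3
  P[0] = 7 + 0 = 7
  P[1] = 1 + 3 = 4
  P[2] = 12 + 3 = 15
  P[3] = 23 + 3 = 26
  P[4] = 38 + 3 = 41
  P[5] = 39 + 3 = 42

Answer: [7, 4, 15, 26, 41, 42]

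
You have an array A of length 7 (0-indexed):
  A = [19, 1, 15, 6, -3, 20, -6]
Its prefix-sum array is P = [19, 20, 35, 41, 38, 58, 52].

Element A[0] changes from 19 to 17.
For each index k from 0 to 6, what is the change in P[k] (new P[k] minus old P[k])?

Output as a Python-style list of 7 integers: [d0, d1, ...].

Element change: A[0] 19 -> 17, delta = -2
For k < 0: P[k] unchanged, delta_P[k] = 0
For k >= 0: P[k] shifts by exactly -2
Delta array: [-2, -2, -2, -2, -2, -2, -2]

Answer: [-2, -2, -2, -2, -2, -2, -2]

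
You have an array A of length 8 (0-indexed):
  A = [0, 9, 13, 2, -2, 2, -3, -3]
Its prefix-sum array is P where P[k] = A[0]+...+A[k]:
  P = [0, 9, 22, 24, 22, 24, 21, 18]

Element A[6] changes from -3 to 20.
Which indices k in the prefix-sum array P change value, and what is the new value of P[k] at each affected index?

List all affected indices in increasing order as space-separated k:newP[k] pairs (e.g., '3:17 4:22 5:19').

Answer: 6:44 7:41

Derivation:
P[k] = A[0] + ... + A[k]
P[k] includes A[6] iff k >= 6
Affected indices: 6, 7, ..., 7; delta = 23
  P[6]: 21 + 23 = 44
  P[7]: 18 + 23 = 41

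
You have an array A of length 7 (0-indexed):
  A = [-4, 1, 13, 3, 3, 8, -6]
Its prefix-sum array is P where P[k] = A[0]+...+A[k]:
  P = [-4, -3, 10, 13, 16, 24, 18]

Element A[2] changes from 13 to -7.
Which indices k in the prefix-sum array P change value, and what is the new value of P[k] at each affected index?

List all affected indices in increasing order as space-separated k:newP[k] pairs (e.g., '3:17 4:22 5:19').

P[k] = A[0] + ... + A[k]
P[k] includes A[2] iff k >= 2
Affected indices: 2, 3, ..., 6; delta = -20
  P[2]: 10 + -20 = -10
  P[3]: 13 + -20 = -7
  P[4]: 16 + -20 = -4
  P[5]: 24 + -20 = 4
  P[6]: 18 + -20 = -2

Answer: 2:-10 3:-7 4:-4 5:4 6:-2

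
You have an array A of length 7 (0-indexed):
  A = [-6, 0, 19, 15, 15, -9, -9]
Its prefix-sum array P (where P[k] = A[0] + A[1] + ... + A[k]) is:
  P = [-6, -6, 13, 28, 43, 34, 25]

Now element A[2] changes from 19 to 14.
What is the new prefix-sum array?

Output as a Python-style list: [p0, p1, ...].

Answer: [-6, -6, 8, 23, 38, 29, 20]

Derivation:
Change: A[2] 19 -> 14, delta = -5
P[k] for k < 2: unchanged (A[2] not included)
P[k] for k >= 2: shift by delta = -5
  P[0] = -6 + 0 = -6
  P[1] = -6 + 0 = -6
  P[2] = 13 + -5 = 8
  P[3] = 28 + -5 = 23
  P[4] = 43 + -5 = 38
  P[5] = 34 + -5 = 29
  P[6] = 25 + -5 = 20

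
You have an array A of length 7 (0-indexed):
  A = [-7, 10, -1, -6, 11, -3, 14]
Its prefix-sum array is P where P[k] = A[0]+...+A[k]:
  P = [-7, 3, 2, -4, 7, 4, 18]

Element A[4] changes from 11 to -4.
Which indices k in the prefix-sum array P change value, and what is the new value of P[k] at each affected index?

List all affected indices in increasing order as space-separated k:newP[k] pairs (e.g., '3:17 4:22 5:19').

Answer: 4:-8 5:-11 6:3

Derivation:
P[k] = A[0] + ... + A[k]
P[k] includes A[4] iff k >= 4
Affected indices: 4, 5, ..., 6; delta = -15
  P[4]: 7 + -15 = -8
  P[5]: 4 + -15 = -11
  P[6]: 18 + -15 = 3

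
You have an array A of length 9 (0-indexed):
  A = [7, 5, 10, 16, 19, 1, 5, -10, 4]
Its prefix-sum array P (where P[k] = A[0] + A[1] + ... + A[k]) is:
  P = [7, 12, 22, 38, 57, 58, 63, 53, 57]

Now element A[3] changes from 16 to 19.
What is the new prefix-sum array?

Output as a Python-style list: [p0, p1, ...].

Change: A[3] 16 -> 19, delta = 3
P[k] for k < 3: unchanged (A[3] not included)
P[k] for k >= 3: shift by delta = 3
  P[0] = 7 + 0 = 7
  P[1] = 12 + 0 = 12
  P[2] = 22 + 0 = 22
  P[3] = 38 + 3 = 41
  P[4] = 57 + 3 = 60
  P[5] = 58 + 3 = 61
  P[6] = 63 + 3 = 66
  P[7] = 53 + 3 = 56
  P[8] = 57 + 3 = 60

Answer: [7, 12, 22, 41, 60, 61, 66, 56, 60]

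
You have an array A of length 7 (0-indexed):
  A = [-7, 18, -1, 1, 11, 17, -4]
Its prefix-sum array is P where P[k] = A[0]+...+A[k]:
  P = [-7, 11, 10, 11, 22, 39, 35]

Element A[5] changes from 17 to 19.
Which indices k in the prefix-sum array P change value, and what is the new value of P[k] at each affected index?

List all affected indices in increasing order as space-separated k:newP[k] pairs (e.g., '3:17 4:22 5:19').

P[k] = A[0] + ... + A[k]
P[k] includes A[5] iff k >= 5
Affected indices: 5, 6, ..., 6; delta = 2
  P[5]: 39 + 2 = 41
  P[6]: 35 + 2 = 37

Answer: 5:41 6:37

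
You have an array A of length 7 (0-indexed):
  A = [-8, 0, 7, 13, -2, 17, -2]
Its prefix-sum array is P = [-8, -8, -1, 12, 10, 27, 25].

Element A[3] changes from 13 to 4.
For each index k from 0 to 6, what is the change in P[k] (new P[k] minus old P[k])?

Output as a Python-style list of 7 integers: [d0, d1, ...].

Element change: A[3] 13 -> 4, delta = -9
For k < 3: P[k] unchanged, delta_P[k] = 0
For k >= 3: P[k] shifts by exactly -9
Delta array: [0, 0, 0, -9, -9, -9, -9]

Answer: [0, 0, 0, -9, -9, -9, -9]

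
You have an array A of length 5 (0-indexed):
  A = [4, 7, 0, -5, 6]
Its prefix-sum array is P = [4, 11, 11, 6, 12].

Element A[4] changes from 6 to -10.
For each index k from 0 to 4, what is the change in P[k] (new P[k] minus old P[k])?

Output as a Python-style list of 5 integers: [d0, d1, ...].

Answer: [0, 0, 0, 0, -16]

Derivation:
Element change: A[4] 6 -> -10, delta = -16
For k < 4: P[k] unchanged, delta_P[k] = 0
For k >= 4: P[k] shifts by exactly -16
Delta array: [0, 0, 0, 0, -16]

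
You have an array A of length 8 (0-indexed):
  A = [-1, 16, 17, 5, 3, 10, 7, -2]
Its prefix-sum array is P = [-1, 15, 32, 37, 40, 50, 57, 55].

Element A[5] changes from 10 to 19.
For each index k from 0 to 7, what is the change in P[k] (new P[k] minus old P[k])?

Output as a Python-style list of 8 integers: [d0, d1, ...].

Element change: A[5] 10 -> 19, delta = 9
For k < 5: P[k] unchanged, delta_P[k] = 0
For k >= 5: P[k] shifts by exactly 9
Delta array: [0, 0, 0, 0, 0, 9, 9, 9]

Answer: [0, 0, 0, 0, 0, 9, 9, 9]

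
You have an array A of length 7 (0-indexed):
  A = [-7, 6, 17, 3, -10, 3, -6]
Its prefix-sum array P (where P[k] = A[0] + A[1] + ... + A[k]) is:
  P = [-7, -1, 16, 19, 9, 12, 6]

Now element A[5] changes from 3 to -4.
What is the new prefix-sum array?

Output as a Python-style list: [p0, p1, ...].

Answer: [-7, -1, 16, 19, 9, 5, -1]

Derivation:
Change: A[5] 3 -> -4, delta = -7
P[k] for k < 5: unchanged (A[5] not included)
P[k] for k >= 5: shift by delta = -7
  P[0] = -7 + 0 = -7
  P[1] = -1 + 0 = -1
  P[2] = 16 + 0 = 16
  P[3] = 19 + 0 = 19
  P[4] = 9 + 0 = 9
  P[5] = 12 + -7 = 5
  P[6] = 6 + -7 = -1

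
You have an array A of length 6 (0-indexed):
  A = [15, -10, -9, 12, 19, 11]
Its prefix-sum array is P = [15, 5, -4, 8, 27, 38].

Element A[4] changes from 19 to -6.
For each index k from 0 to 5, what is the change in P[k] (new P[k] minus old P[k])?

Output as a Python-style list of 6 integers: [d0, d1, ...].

Element change: A[4] 19 -> -6, delta = -25
For k < 4: P[k] unchanged, delta_P[k] = 0
For k >= 4: P[k] shifts by exactly -25
Delta array: [0, 0, 0, 0, -25, -25]

Answer: [0, 0, 0, 0, -25, -25]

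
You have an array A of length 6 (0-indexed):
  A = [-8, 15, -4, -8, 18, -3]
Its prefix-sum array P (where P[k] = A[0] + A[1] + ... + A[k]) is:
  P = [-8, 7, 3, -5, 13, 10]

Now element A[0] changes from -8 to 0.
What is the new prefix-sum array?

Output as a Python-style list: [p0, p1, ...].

Answer: [0, 15, 11, 3, 21, 18]

Derivation:
Change: A[0] -8 -> 0, delta = 8
P[k] for k < 0: unchanged (A[0] not included)
P[k] for k >= 0: shift by delta = 8
  P[0] = -8 + 8 = 0
  P[1] = 7 + 8 = 15
  P[2] = 3 + 8 = 11
  P[3] = -5 + 8 = 3
  P[4] = 13 + 8 = 21
  P[5] = 10 + 8 = 18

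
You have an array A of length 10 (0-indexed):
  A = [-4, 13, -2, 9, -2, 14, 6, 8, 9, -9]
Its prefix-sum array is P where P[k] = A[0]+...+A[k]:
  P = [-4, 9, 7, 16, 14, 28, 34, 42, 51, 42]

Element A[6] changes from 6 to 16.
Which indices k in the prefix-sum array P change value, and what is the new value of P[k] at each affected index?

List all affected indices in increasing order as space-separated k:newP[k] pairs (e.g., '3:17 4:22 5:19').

P[k] = A[0] + ... + A[k]
P[k] includes A[6] iff k >= 6
Affected indices: 6, 7, ..., 9; delta = 10
  P[6]: 34 + 10 = 44
  P[7]: 42 + 10 = 52
  P[8]: 51 + 10 = 61
  P[9]: 42 + 10 = 52

Answer: 6:44 7:52 8:61 9:52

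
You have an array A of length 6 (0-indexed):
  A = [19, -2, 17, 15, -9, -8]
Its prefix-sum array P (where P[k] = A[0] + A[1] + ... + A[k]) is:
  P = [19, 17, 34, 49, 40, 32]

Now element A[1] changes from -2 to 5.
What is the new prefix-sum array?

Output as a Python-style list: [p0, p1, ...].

Change: A[1] -2 -> 5, delta = 7
P[k] for k < 1: unchanged (A[1] not included)
P[k] for k >= 1: shift by delta = 7
  P[0] = 19 + 0 = 19
  P[1] = 17 + 7 = 24
  P[2] = 34 + 7 = 41
  P[3] = 49 + 7 = 56
  P[4] = 40 + 7 = 47
  P[5] = 32 + 7 = 39

Answer: [19, 24, 41, 56, 47, 39]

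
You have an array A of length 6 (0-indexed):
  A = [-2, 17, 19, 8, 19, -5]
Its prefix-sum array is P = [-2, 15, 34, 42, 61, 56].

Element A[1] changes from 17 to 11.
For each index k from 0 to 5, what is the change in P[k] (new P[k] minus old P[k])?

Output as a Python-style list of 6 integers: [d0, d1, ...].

Element change: A[1] 17 -> 11, delta = -6
For k < 1: P[k] unchanged, delta_P[k] = 0
For k >= 1: P[k] shifts by exactly -6
Delta array: [0, -6, -6, -6, -6, -6]

Answer: [0, -6, -6, -6, -6, -6]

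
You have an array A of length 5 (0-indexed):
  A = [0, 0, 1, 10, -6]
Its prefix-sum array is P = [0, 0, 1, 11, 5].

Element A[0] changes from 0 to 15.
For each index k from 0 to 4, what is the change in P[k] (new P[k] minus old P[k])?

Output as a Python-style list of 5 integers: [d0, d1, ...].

Answer: [15, 15, 15, 15, 15]

Derivation:
Element change: A[0] 0 -> 15, delta = 15
For k < 0: P[k] unchanged, delta_P[k] = 0
For k >= 0: P[k] shifts by exactly 15
Delta array: [15, 15, 15, 15, 15]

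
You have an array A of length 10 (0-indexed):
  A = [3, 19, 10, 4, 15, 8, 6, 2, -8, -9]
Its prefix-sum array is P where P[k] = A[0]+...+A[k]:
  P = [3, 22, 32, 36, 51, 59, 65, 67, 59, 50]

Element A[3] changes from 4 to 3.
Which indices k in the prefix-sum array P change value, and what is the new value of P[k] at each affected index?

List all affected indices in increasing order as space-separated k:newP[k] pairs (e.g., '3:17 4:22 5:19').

Answer: 3:35 4:50 5:58 6:64 7:66 8:58 9:49

Derivation:
P[k] = A[0] + ... + A[k]
P[k] includes A[3] iff k >= 3
Affected indices: 3, 4, ..., 9; delta = -1
  P[3]: 36 + -1 = 35
  P[4]: 51 + -1 = 50
  P[5]: 59 + -1 = 58
  P[6]: 65 + -1 = 64
  P[7]: 67 + -1 = 66
  P[8]: 59 + -1 = 58
  P[9]: 50 + -1 = 49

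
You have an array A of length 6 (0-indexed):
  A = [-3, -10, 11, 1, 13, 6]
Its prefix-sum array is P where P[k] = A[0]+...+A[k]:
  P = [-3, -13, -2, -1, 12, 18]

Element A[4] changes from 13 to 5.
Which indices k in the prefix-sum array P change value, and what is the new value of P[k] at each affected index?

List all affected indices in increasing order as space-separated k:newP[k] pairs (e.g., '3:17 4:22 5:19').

P[k] = A[0] + ... + A[k]
P[k] includes A[4] iff k >= 4
Affected indices: 4, 5, ..., 5; delta = -8
  P[4]: 12 + -8 = 4
  P[5]: 18 + -8 = 10

Answer: 4:4 5:10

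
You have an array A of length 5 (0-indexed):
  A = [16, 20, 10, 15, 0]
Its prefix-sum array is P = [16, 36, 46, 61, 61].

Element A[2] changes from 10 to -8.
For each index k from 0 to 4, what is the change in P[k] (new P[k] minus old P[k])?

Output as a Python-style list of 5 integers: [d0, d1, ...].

Element change: A[2] 10 -> -8, delta = -18
For k < 2: P[k] unchanged, delta_P[k] = 0
For k >= 2: P[k] shifts by exactly -18
Delta array: [0, 0, -18, -18, -18]

Answer: [0, 0, -18, -18, -18]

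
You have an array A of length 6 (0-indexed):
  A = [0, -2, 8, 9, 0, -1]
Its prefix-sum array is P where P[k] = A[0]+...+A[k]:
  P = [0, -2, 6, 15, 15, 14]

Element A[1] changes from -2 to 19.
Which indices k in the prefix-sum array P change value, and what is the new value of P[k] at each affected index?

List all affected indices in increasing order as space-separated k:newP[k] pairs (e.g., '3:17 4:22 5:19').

Answer: 1:19 2:27 3:36 4:36 5:35

Derivation:
P[k] = A[0] + ... + A[k]
P[k] includes A[1] iff k >= 1
Affected indices: 1, 2, ..., 5; delta = 21
  P[1]: -2 + 21 = 19
  P[2]: 6 + 21 = 27
  P[3]: 15 + 21 = 36
  P[4]: 15 + 21 = 36
  P[5]: 14 + 21 = 35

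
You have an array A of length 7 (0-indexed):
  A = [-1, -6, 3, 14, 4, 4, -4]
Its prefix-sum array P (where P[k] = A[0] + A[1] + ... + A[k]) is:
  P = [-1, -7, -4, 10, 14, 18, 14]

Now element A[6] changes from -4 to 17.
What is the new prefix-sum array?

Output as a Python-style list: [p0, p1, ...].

Change: A[6] -4 -> 17, delta = 21
P[k] for k < 6: unchanged (A[6] not included)
P[k] for k >= 6: shift by delta = 21
  P[0] = -1 + 0 = -1
  P[1] = -7 + 0 = -7
  P[2] = -4 + 0 = -4
  P[3] = 10 + 0 = 10
  P[4] = 14 + 0 = 14
  P[5] = 18 + 0 = 18
  P[6] = 14 + 21 = 35

Answer: [-1, -7, -4, 10, 14, 18, 35]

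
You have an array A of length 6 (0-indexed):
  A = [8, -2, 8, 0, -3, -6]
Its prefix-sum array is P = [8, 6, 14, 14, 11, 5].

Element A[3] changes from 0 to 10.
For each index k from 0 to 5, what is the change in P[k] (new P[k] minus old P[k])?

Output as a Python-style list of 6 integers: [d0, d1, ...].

Answer: [0, 0, 0, 10, 10, 10]

Derivation:
Element change: A[3] 0 -> 10, delta = 10
For k < 3: P[k] unchanged, delta_P[k] = 0
For k >= 3: P[k] shifts by exactly 10
Delta array: [0, 0, 0, 10, 10, 10]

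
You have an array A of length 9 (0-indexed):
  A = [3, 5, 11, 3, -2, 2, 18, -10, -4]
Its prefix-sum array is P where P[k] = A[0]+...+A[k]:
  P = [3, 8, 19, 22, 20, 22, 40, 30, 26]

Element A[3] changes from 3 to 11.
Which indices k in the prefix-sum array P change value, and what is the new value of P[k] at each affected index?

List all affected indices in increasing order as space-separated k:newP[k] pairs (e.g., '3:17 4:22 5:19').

Answer: 3:30 4:28 5:30 6:48 7:38 8:34

Derivation:
P[k] = A[0] + ... + A[k]
P[k] includes A[3] iff k >= 3
Affected indices: 3, 4, ..., 8; delta = 8
  P[3]: 22 + 8 = 30
  P[4]: 20 + 8 = 28
  P[5]: 22 + 8 = 30
  P[6]: 40 + 8 = 48
  P[7]: 30 + 8 = 38
  P[8]: 26 + 8 = 34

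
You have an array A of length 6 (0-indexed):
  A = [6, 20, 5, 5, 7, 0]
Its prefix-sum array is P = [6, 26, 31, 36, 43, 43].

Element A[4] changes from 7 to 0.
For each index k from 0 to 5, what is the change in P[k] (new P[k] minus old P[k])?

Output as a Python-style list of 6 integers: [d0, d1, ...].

Answer: [0, 0, 0, 0, -7, -7]

Derivation:
Element change: A[4] 7 -> 0, delta = -7
For k < 4: P[k] unchanged, delta_P[k] = 0
For k >= 4: P[k] shifts by exactly -7
Delta array: [0, 0, 0, 0, -7, -7]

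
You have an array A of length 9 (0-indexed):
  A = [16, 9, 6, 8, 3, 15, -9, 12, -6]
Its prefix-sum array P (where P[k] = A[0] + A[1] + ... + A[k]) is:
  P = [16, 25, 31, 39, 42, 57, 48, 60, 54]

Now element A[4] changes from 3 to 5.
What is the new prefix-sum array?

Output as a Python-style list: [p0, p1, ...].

Answer: [16, 25, 31, 39, 44, 59, 50, 62, 56]

Derivation:
Change: A[4] 3 -> 5, delta = 2
P[k] for k < 4: unchanged (A[4] not included)
P[k] for k >= 4: shift by delta = 2
  P[0] = 16 + 0 = 16
  P[1] = 25 + 0 = 25
  P[2] = 31 + 0 = 31
  P[3] = 39 + 0 = 39
  P[4] = 42 + 2 = 44
  P[5] = 57 + 2 = 59
  P[6] = 48 + 2 = 50
  P[7] = 60 + 2 = 62
  P[8] = 54 + 2 = 56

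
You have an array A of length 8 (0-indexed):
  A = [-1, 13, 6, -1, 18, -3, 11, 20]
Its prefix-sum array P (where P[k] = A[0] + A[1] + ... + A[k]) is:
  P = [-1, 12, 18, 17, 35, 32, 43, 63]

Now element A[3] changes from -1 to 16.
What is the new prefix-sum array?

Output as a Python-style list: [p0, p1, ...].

Answer: [-1, 12, 18, 34, 52, 49, 60, 80]

Derivation:
Change: A[3] -1 -> 16, delta = 17
P[k] for k < 3: unchanged (A[3] not included)
P[k] for k >= 3: shift by delta = 17
  P[0] = -1 + 0 = -1
  P[1] = 12 + 0 = 12
  P[2] = 18 + 0 = 18
  P[3] = 17 + 17 = 34
  P[4] = 35 + 17 = 52
  P[5] = 32 + 17 = 49
  P[6] = 43 + 17 = 60
  P[7] = 63 + 17 = 80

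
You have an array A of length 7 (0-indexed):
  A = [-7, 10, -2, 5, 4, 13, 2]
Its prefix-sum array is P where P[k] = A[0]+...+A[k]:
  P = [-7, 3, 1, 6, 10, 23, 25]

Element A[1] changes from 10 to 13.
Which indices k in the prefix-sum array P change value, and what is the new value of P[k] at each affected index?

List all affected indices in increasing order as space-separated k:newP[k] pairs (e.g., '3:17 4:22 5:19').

Answer: 1:6 2:4 3:9 4:13 5:26 6:28

Derivation:
P[k] = A[0] + ... + A[k]
P[k] includes A[1] iff k >= 1
Affected indices: 1, 2, ..., 6; delta = 3
  P[1]: 3 + 3 = 6
  P[2]: 1 + 3 = 4
  P[3]: 6 + 3 = 9
  P[4]: 10 + 3 = 13
  P[5]: 23 + 3 = 26
  P[6]: 25 + 3 = 28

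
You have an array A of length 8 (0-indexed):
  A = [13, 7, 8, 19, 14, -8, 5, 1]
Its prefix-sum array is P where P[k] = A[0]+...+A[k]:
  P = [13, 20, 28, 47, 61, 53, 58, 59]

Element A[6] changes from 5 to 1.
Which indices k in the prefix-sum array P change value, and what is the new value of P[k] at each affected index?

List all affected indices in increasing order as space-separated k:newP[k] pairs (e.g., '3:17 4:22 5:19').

Answer: 6:54 7:55

Derivation:
P[k] = A[0] + ... + A[k]
P[k] includes A[6] iff k >= 6
Affected indices: 6, 7, ..., 7; delta = -4
  P[6]: 58 + -4 = 54
  P[7]: 59 + -4 = 55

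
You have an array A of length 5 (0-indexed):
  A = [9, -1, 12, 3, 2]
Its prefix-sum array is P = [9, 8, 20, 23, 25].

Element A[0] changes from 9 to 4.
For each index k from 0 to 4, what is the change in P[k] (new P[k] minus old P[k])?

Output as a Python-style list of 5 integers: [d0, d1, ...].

Answer: [-5, -5, -5, -5, -5]

Derivation:
Element change: A[0] 9 -> 4, delta = -5
For k < 0: P[k] unchanged, delta_P[k] = 0
For k >= 0: P[k] shifts by exactly -5
Delta array: [-5, -5, -5, -5, -5]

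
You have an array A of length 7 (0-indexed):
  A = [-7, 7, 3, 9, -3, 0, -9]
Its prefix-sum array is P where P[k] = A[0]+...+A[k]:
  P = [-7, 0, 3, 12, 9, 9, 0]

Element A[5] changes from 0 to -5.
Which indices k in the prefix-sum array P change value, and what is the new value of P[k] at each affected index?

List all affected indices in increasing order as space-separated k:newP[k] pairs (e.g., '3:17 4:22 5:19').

Answer: 5:4 6:-5

Derivation:
P[k] = A[0] + ... + A[k]
P[k] includes A[5] iff k >= 5
Affected indices: 5, 6, ..., 6; delta = -5
  P[5]: 9 + -5 = 4
  P[6]: 0 + -5 = -5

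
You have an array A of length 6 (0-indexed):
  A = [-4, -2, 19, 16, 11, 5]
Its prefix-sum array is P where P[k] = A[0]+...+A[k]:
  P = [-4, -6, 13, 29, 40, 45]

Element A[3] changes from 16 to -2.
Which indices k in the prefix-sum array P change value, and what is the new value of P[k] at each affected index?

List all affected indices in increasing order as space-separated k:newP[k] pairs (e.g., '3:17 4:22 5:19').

Answer: 3:11 4:22 5:27

Derivation:
P[k] = A[0] + ... + A[k]
P[k] includes A[3] iff k >= 3
Affected indices: 3, 4, ..., 5; delta = -18
  P[3]: 29 + -18 = 11
  P[4]: 40 + -18 = 22
  P[5]: 45 + -18 = 27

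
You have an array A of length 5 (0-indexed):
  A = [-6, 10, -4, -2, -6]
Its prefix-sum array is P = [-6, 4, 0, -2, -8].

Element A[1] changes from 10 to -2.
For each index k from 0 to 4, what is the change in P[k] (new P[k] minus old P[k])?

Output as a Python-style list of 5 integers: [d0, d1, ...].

Answer: [0, -12, -12, -12, -12]

Derivation:
Element change: A[1] 10 -> -2, delta = -12
For k < 1: P[k] unchanged, delta_P[k] = 0
For k >= 1: P[k] shifts by exactly -12
Delta array: [0, -12, -12, -12, -12]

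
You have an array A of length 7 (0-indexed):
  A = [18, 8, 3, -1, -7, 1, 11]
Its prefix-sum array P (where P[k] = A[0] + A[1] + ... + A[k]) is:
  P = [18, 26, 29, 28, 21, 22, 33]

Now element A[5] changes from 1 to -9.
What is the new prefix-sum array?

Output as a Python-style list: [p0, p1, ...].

Answer: [18, 26, 29, 28, 21, 12, 23]

Derivation:
Change: A[5] 1 -> -9, delta = -10
P[k] for k < 5: unchanged (A[5] not included)
P[k] for k >= 5: shift by delta = -10
  P[0] = 18 + 0 = 18
  P[1] = 26 + 0 = 26
  P[2] = 29 + 0 = 29
  P[3] = 28 + 0 = 28
  P[4] = 21 + 0 = 21
  P[5] = 22 + -10 = 12
  P[6] = 33 + -10 = 23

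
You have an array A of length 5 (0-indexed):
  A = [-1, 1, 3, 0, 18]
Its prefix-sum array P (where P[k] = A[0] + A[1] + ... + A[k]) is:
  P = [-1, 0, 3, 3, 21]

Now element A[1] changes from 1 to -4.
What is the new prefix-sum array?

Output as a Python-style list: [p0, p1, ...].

Change: A[1] 1 -> -4, delta = -5
P[k] for k < 1: unchanged (A[1] not included)
P[k] for k >= 1: shift by delta = -5
  P[0] = -1 + 0 = -1
  P[1] = 0 + -5 = -5
  P[2] = 3 + -5 = -2
  P[3] = 3 + -5 = -2
  P[4] = 21 + -5 = 16

Answer: [-1, -5, -2, -2, 16]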